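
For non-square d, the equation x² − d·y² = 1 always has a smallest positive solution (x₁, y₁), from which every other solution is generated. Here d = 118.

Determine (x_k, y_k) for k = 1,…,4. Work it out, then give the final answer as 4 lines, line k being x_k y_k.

√118 = [10; 1,6,3,2,10,2,3,6,1,20, …], period ℓ=10 (even) → k=9
i=0: a=10 ⇒ p=10, q=1
i=1: a=1 ⇒ p=11, q=1
i=2: a=6 ⇒ p=76, q=7
…
i=4: a=2 ⇒ p=554, q=51
…
i=8: a=6 ⇒ p=264802, q=24377
i=9: a=1 ⇒ p=306917, q=28254
(x₁, y₁) = (306917, 28254);  306917² − 118·28254² = 1 ✓
n=2: (306917,28254)∘(306917,28254) = (306917·306917+118·28254·28254, 306917·28254+28254·306917) = (188396089777,17343265836)
n=3: (188396089777,17343265836)∘(306917,28254) = (306917·188396089777+118·28254·17343265836, 306917·17343265836+28254·188396089777) = (115643925371868101,10645886241146970)
n=4: (115643925371868101,10645886241146970)∘(306917,28254) = (306917·115643925371868101+118·28254·10645886241146970, 306917·10645886241146970+28254·115643925371868101) = (70986173286526887819457,6534806934930865917144)

306917 28254
188396089777 17343265836
115643925371868101 10645886241146970
70986173286526887819457 6534806934930865917144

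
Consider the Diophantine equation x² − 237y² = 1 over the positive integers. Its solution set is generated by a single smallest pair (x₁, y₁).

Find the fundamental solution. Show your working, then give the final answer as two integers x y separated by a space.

228151 14820

√237 = [15; 2,1,1,7,10,7,1,1,2,30, …], period ℓ=10 (even) → k=9
step 0: (15, 1)  from 15·(1,0) + (0,1)
step 1: (31, 2)  from 2·(15,1) + (1,0)
…
step 4: (585, 38)  from 7·(77,5) + (46,3)
step 5: (5927, 385)  from 10·(585,38) + (77,5)
…
step 8: (90075, 5851)  from 1·(48001,3118) + (42074,2733)
step 9: (228151, 14820)  from 2·(90075,5851) + (48001,3118)
fundamental: x₁=228151, y₁=14820  (since 52052878801 − 237·219632400 = 1)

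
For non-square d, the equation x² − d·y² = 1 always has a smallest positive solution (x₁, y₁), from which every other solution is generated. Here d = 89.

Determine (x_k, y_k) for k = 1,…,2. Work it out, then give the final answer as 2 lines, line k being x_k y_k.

500001 53000
500002000001 53000106000

d=89: √d = [9; 2,3,3,2,18] (ℓ=5, odd), read p_9/q_9
k=0  a_k=9  p_k/q_k = 9/1
…
k=2  a_k=3  p_k/q_k = 66/7
…
k=6  a_k=2  p_k/q_k = 18934/2007
…
k=8  a_k=3  p_k/q_k = 216991/23001
k=9  a_k=2  p_k/q_k = 500001/53000
fundamental: x₁=500001, y₁=53000  (since 250001000001 − 89·2809000000 = 1)
n=2: (500001,53000)∘(500001,53000) = (500001·500001+89·53000·53000, 500001·53000+53000·500001) = (500002000001,53000106000)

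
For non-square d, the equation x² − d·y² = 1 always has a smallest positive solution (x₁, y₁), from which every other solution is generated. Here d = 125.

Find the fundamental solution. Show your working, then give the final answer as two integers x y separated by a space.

√125 = [11; 5,1,1,5,22, …], period ℓ=5 (odd) → k=9
i=0: a=11 ⇒ p=11, q=1
i=1: a=5 ⇒ p=56, q=5
i=2: a=1 ⇒ p=67, q=6
…
i=4: a=5 ⇒ p=682, q=61
i=5: a=22 ⇒ p=15127, q=1353
i=6: a=5 ⇒ p=76317, q=6826
…
i=8: a=1 ⇒ p=167761, q=15005
i=9: a=5 ⇒ p=930249, q=83204
(x₁, y₁) = (930249, 83204);  930249² − 125·83204² = 1 ✓

930249 83204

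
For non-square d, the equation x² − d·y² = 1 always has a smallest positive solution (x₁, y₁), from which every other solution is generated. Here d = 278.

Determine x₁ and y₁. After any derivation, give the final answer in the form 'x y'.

2501 150

√278 = [16; 1,2,16,2,1,32, …], period ℓ=6 (even) → k=5
k=0  a_k=16  p_k/q_k = 16/1
k=1  a_k=1  p_k/q_k = 17/1
…
k=3  a_k=16  p_k/q_k = 817/49
k=4  a_k=2  p_k/q_k = 1684/101
k=5  a_k=1  p_k/q_k = 2501/150
(x₁, y₁) = (2501, 150);  2501² − 278·150² = 1 ✓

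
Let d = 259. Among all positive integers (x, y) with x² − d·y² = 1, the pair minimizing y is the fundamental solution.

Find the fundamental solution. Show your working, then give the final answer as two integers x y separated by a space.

[16; 10,1,2,3,4,3,2,1,10,32] for √259; ℓ=10 ⇒ convergent index 9
a_0=16:  p_0=16·1+0=16,  q_0=16·0+1=1
…
a_2=1:  p_2=1·161+16=177,  q_2=1·10+1=11
a_3=2:  p_3=2·177+161=515,  q_3=2·11+10=32
…
a_5=4:  p_5=4·1722+515=7403,  q_5=4·107+32=460
a_6=3:  p_6=3·7403+1722=23931,  q_6=3·460+107=1487
a_7=2:  p_7=2·23931+7403=55265,  q_7=2·1487+460=3434
a_8=1:  p_8=1·55265+23931=79196,  q_8=1·3434+1487=4921
a_9=10:  p_9=10·79196+55265=847225,  q_9=10·4921+3434=52644
(x₁, y₁) = (847225, 52644);  847225² − 259·52644² = 1 ✓

847225 52644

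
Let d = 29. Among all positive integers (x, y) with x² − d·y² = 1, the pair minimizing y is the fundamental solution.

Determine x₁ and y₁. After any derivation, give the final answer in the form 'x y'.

√29 → a₀=5, period (2,1,1,2,10); ℓ=5 odd so k=9
i=0: a=5 ⇒ p=5, q=1
i=1: a=2 ⇒ p=11, q=2
i=2: a=1 ⇒ p=16, q=3
i=3: a=1 ⇒ p=27, q=5
i=4: a=2 ⇒ p=70, q=13
i=5: a=10 ⇒ p=727, q=135
i=6: a=2 ⇒ p=1524, q=283
i=7: a=1 ⇒ p=2251, q=418
i=8: a=1 ⇒ p=3775, q=701
i=9: a=2 ⇒ p=9801, q=1820
→ (9801, 1820).  Check: 9801²=96059601, 29·1820²=96059600, difference 1.

9801 1820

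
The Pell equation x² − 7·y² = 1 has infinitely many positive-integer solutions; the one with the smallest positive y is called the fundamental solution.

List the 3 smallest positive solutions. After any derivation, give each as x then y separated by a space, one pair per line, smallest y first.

8 3
127 48
2024 765

[2; 1,1,1,4] for √7; ℓ=4 ⇒ convergent index 3
a_0=2:  p_0=2·1+0=2,  q_0=2·0+1=1
…
a_2=1:  p_2=1·3+2=5,  q_2=1·1+1=2
a_3=1:  p_3=1·5+3=8,  q_3=1·2+1=3
fundamental: x₁=8, y₁=3  (since 64 − 7·9 = 1)
(x_2, y_2) = (8·8 + 7·3·3, 8·3 + 3·8) = (127, 48)
(x_3, y_3) = (8·127 + 7·3·48, 8·48 + 3·127) = (2024, 765)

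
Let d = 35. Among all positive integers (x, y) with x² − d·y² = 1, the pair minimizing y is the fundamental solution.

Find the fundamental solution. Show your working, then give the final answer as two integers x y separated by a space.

6 1

d=35: √d = [5; 1,10] (ℓ=2, even), read p_1/q_1
k=0  a_k=5  p_k/q_k = 5/1
k=1  a_k=1  p_k/q_k = 6/1
(x₁, y₁) = (6, 1);  6² − 35·1² = 1 ✓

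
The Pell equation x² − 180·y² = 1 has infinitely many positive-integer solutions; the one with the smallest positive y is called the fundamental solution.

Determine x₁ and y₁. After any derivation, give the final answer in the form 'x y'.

161 12

d=180: √d = [13; 2,2,2,26] (ℓ=4, even), read p_3/q_3
step 0: (13, 1)  from 13·(1,0) + (0,1)
step 1: (27, 2)  from 2·(13,1) + (1,0)
step 2: (67, 5)  from 2·(27,2) + (13,1)
step 3: (161, 12)  from 2·(67,5) + (27,2)
→ (161, 12).  Check: 161²=25921, 180·12²=25920, difference 1.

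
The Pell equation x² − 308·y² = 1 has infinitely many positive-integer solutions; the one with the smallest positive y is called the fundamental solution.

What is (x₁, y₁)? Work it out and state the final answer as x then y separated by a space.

351 20

√308 = [17; 1,1,4,1,1,34, …], period ℓ=6 (even) → k=5
step 0: (17, 1)  from 17·(1,0) + (0,1)
step 1: (18, 1)  from 1·(17,1) + (1,0)
…
step 4: (193, 11)  from 1·(158,9) + (35,2)
step 5: (351, 20)  from 1·(193,11) + (158,9)
(x₁, y₁) = (351, 20);  351² − 308·20² = 1 ✓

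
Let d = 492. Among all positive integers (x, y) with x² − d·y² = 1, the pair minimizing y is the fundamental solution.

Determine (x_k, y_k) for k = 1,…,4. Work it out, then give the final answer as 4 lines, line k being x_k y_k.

29767 1342
1772148577 79894628
105503093353351 4756446782010
6281021157926249857 283170302640288712

√492 → a₀=22, period (5,1,1,10,1,1,5,44); ℓ=8 even so k=7
k=0  a_k=22  p_k/q_k = 22/1
k=1  a_k=5  p_k/q_k = 111/5
…
k=3  a_k=1  p_k/q_k = 244/11
k=4  a_k=10  p_k/q_k = 2573/116
k=5  a_k=1  p_k/q_k = 2817/127
k=6  a_k=1  p_k/q_k = 5390/243
k=7  a_k=5  p_k/q_k = 29767/1342
fundamental: x₁=29767, y₁=1342  (since 886074289 − 492·1800964 = 1)
k=2:  x_2 = 29767·29767+492·1342·1342 = 1772148577,  y_2 = 29767·1342+1342·29767 = 79894628
k=3:  x_3 = 29767·1772148577+492·1342·79894628 = 105503093353351,  y_3 = 29767·79894628+1342·1772148577 = 4756446782010
k=4:  x_4 = 29767·105503093353351+492·1342·4756446782010 = 6281021157926249857,  y_4 = 29767·4756446782010+1342·105503093353351 = 283170302640288712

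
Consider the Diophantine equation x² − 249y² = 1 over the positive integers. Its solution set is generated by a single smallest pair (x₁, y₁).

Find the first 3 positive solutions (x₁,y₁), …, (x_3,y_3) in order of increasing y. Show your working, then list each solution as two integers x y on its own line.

√249 → a₀=15, period (1,3,1,1,5,…,3,1,30); ℓ=16 even so k=15
k=0  a_k=15  p_k/q_k = 15/1
…
k=2  a_k=3  p_k/q_k = 63/4
k=3  a_k=1  p_k/q_k = 79/5
k=4  a_k=1  p_k/q_k = 142/9
k=5  a_k=5  p_k/q_k = 789/50
k=6  a_k=1  p_k/q_k = 931/59
k=7  a_k=3  p_k/q_k = 3582/227
k=8  a_k=10  p_k/q_k = 36751/2329
k=9  a_k=3  p_k/q_k = 113835/7214
k=10  a_k=1  p_k/q_k = 150586/9543
…
k=12  a_k=1  p_k/q_k = 1017351/64472
k=13  a_k=1  p_k/q_k = 1884116/119401
k=14  a_k=3  p_k/q_k = 6669699/422675
k=15  a_k=1  p_k/q_k = 8553815/542076
fundamental: x₁=8553815, y₁=542076  (since 73167751054225 − 249·293846389776 = 1)
n=2: (8553815,542076)∘(8553815,542076) = (8553815·8553815+249·542076·542076, 8553815·542076+542076·8553815) = (146335502108449,9273635639880)
n=3: (146335502108449,9273635639880)∘(8553815,542076) = (8553815·146335502108449+249·542076·9273635639880, 8553815·9273635639880+542076·146335502108449) = (2503453625935556812055,158649927281879742324)

8553815 542076
146335502108449 9273635639880
2503453625935556812055 158649927281879742324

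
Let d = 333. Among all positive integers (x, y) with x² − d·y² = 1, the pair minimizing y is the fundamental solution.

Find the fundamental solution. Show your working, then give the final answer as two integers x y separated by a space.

√333 = [18; 4,36, …], period ℓ=2 (even) → k=1
step 0: (18, 1)  from 18·(1,0) + (0,1)
step 1: (73, 4)  from 4·(18,1) + (1,0)
(x₁, y₁) = (73, 4);  73² − 333·4² = 1 ✓

73 4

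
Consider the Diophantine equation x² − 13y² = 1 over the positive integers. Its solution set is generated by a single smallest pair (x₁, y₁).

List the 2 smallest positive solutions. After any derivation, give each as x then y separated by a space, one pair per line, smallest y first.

649 180
842401 233640

d=13: √d = [3; 1,1,1,1,6] (ℓ=5, odd), read p_9/q_9
k=0  a_k=3  p_k/q_k = 3/1
k=1  a_k=1  p_k/q_k = 4/1
k=2  a_k=1  p_k/q_k = 7/2
k=3  a_k=1  p_k/q_k = 11/3
k=4  a_k=1  p_k/q_k = 18/5
k=5  a_k=6  p_k/q_k = 119/33
…
k=8  a_k=1  p_k/q_k = 393/109
k=9  a_k=1  p_k/q_k = 649/180
fundamental: x₁=649, y₁=180  (since 421201 − 13·32400 = 1)
k=2:  x_2 = 649·649+13·180·180 = 842401,  y_2 = 649·180+180·649 = 233640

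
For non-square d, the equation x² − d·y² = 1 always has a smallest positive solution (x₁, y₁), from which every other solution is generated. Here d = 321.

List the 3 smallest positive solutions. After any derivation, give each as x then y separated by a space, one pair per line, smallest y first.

215 12
92449 5160
39752855 2218788

[17; 1,10,1,34] for √321; ℓ=4 ⇒ convergent index 3
k=0  a_k=17  p_k/q_k = 17/1
…
k=2  a_k=10  p_k/q_k = 197/11
k=3  a_k=1  p_k/q_k = 215/12
fundamental: x₁=215, y₁=12  (since 46225 − 321·144 = 1)
k=2:  x_2 = 215·215+321·12·12 = 92449,  y_2 = 215·12+12·215 = 5160
k=3:  x_3 = 215·92449+321·12·5160 = 39752855,  y_3 = 215·5160+12·92449 = 2218788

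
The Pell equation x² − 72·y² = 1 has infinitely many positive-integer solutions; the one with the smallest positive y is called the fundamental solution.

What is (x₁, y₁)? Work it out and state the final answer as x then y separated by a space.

√72 = [8; 2,16, …], period ℓ=2 (even) → k=1
a_0=8:  p_0=8·1+0=8,  q_0=8·0+1=1
a_1=2:  p_1=2·8+1=17,  q_1=2·1+0=2
(x₁, y₁) = (17, 2);  17² − 72·2² = 1 ✓

17 2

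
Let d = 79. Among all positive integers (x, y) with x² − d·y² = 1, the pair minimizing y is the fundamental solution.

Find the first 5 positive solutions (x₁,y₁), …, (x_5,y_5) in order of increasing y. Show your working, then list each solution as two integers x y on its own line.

80 9
12799 1440
2047760 230391
327628801 36861120
52418560400 5897548809

[8; 1,7,1,16] for √79; ℓ=4 ⇒ convergent index 3
step 0: (8, 1)  from 8·(1,0) + (0,1)
…
step 2: (71, 8)  from 7·(9,1) + (8,1)
step 3: (80, 9)  from 1·(71,8) + (9,1)
→ (80, 9).  Check: 80²=6400, 79·9²=6399, difference 1.
n=2: (80,9)∘(80,9) = (80·80+79·9·9, 80·9+9·80) = (12799,1440)
n=3: (12799,1440)∘(80,9) = (80·12799+79·9·1440, 80·1440+9·12799) = (2047760,230391)
n=4: (2047760,230391)∘(80,9) = (80·2047760+79·9·230391, 80·230391+9·2047760) = (327628801,36861120)
n=5: (327628801,36861120)∘(80,9) = (80·327628801+79·9·36861120, 80·36861120+9·327628801) = (52418560400,5897548809)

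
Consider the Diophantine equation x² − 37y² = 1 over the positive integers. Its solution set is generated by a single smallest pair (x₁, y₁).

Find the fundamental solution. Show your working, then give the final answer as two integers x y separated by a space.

73 12

√37 = [6; 12, …], period ℓ=1 (odd) → k=1
i=0: a=6 ⇒ p=6, q=1
i=1: a=12 ⇒ p=73, q=12
(x₁, y₁) = (73, 12);  73² − 37·12² = 1 ✓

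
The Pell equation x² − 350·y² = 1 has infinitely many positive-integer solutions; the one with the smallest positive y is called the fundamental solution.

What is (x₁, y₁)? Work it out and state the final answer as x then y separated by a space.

449 24

√350 = [18; 1,2,2,2,1,36, …], period ℓ=6 (even) → k=5
step 0: (18, 1)  from 18·(1,0) + (0,1)
step 1: (19, 1)  from 1·(18,1) + (1,0)
…
step 4: (318, 17)  from 2·(131,7) + (56,3)
step 5: (449, 24)  from 1·(318,17) + (131,7)
fundamental: x₁=449, y₁=24  (since 201601 − 350·576 = 1)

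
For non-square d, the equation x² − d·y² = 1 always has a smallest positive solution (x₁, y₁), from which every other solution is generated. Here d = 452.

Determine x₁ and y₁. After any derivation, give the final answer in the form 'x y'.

[21; 3,1,5,3,10,3,5,1,3,42] for √452; ℓ=10 ⇒ convergent index 9
a_0=21:  p_0=21·1+0=21,  q_0=21·0+1=1
…
a_2=1:  p_2=1·64+21=85,  q_2=1·3+1=4
…
a_6=3:  p_6=3·16009+1552=49579,  q_6=3·753+73=2332
a_7=5:  p_7=5·49579+16009=263904,  q_7=5·2332+753=12413
a_8=1:  p_8=1·263904+49579=313483,  q_8=1·12413+2332=14745
a_9=3:  p_9=3·313483+263904=1204353,  q_9=3·14745+12413=56648
fundamental: x₁=1204353, y₁=56648  (since 1450466148609 − 452·3208995904 = 1)

1204353 56648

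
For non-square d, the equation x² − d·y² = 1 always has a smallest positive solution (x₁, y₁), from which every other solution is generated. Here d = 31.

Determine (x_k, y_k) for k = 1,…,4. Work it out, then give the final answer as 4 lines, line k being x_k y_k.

1520 273
4620799 829920
14047227440 2522956527
42703566796801 7669787012160

d=31: √d = [5; 1,1,3,5,3,1,1,10] (ℓ=8, even), read p_7/q_7
i=0: a=5 ⇒ p=5, q=1
i=1: a=1 ⇒ p=6, q=1
i=2: a=1 ⇒ p=11, q=2
…
i=4: a=5 ⇒ p=206, q=37
i=5: a=3 ⇒ p=657, q=118
i=6: a=1 ⇒ p=863, q=155
i=7: a=1 ⇒ p=1520, q=273
fundamental: x₁=1520, y₁=273  (since 2310400 − 31·74529 = 1)
(1520+273√31)^2 = 4620799 + 829920√31
(1520+273√31)^3 = 14047227440 + 2522956527√31
(1520+273√31)^4 = 42703566796801 + 7669787012160√31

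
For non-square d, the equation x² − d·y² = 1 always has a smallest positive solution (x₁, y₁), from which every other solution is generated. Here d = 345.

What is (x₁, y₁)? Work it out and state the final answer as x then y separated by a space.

d=345: √d = [18; 1,1,2,1,6,1,2,1,1,36] (ℓ=10, even), read p_9/q_9
step 0: (18, 1)  from 18·(1,0) + (0,1)
…
step 2: (37, 2)  from 1·(19,1) + (18,1)
step 3: (93, 5)  from 2·(37,2) + (19,1)
step 4: (130, 7)  from 1·(93,5) + (37,2)
…
step 8: (3882, 209)  from 1·(2879,155) + (1003,54)
step 9: (6761, 364)  from 1·(3882,209) + (2879,155)
→ (6761, 364).  Check: 6761²=45711121, 345·364²=45711120, difference 1.

6761 364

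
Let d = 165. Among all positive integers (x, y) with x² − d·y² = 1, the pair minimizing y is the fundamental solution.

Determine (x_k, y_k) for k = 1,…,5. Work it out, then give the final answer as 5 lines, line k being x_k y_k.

d=165: √d = [12; 1,5,2,5,1,24] (ℓ=6, even), read p_5/q_5
k=0  a_k=12  p_k/q_k = 12/1
k=1  a_k=1  p_k/q_k = 13/1
k=2  a_k=5  p_k/q_k = 77/6
…
k=4  a_k=5  p_k/q_k = 912/71
k=5  a_k=1  p_k/q_k = 1079/84
→ (1079, 84).  Check: 1079²=1164241, 165·84²=1164240, difference 1.
(1079+84√165)^2 = 2328481 + 181272√165
(1079+84√165)^3 = 5024860919 + 391184892√165
(1079+84√165)^4 = 10843647534721 + 844176815664√165
(1079+84√165)^5 = 23400586355066999 + 1821733177018020√165

1079 84
2328481 181272
5024860919 391184892
10843647534721 844176815664
23400586355066999 1821733177018020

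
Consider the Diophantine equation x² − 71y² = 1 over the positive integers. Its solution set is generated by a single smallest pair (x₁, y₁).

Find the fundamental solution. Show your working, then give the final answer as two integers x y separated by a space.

d=71: √d = [8; 2,2,1,7,1,2,2,16] (ℓ=8, even), read p_7/q_7
a_0=8:  p_0=8·1+0=8,  q_0=8·0+1=1
a_1=2:  p_1=2·8+1=17,  q_1=2·1+0=2
…
a_3=1:  p_3=1·42+17=59,  q_3=1·5+2=7
…
a_6=2:  p_6=2·514+455=1483,  q_6=2·61+54=176
a_7=2:  p_7=2·1483+514=3480,  q_7=2·176+61=413
fundamental: x₁=3480, y₁=413  (since 12110400 − 71·170569 = 1)

3480 413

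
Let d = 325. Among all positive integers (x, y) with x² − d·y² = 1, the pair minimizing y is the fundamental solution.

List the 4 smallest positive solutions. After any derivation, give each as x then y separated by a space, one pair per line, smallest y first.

√325 → a₀=18, period (36); ℓ=1 odd so k=1
step 0: (18, 1)  from 18·(1,0) + (0,1)
step 1: (649, 36)  from 36·(18,1) + (1,0)
fundamental: x₁=649, y₁=36  (since 421201 − 325·1296 = 1)
(649+36√325)^2 = 842401 + 46728√325
(649+36√325)^3 = 1093435849 + 60652908√325
(649+36√325)^4 = 1419278889601 + 78727427856√325

649 36
842401 46728
1093435849 60652908
1419278889601 78727427856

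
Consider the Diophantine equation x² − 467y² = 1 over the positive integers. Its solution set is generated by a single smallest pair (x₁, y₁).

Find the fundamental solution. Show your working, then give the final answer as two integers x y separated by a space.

d=467: √d = [21; 1,1,1,1,3,…,1,1,42] (ℓ=14, even), read p_13/q_13
i=0: a=21 ⇒ p=21, q=1
i=1: a=1 ⇒ p=22, q=1
…
i=3: a=1 ⇒ p=65, q=3
i=4: a=1 ⇒ p=108, q=5
…
i=6: a=3 ⇒ p=1275, q=59
i=7: a=21 ⇒ p=27164, q=1257
…
i=9: a=3 ⇒ p=275465, q=12747
i=10: a=1 ⇒ p=358232, q=16577
i=11: a=1 ⇒ p=633697, q=29324
i=12: a=1 ⇒ p=991929, q=45901
i=13: a=1 ⇒ p=1625626, q=75225
fundamental: x₁=1625626, y₁=75225  (since 2642659891876 − 467·5658800625 = 1)

1625626 75225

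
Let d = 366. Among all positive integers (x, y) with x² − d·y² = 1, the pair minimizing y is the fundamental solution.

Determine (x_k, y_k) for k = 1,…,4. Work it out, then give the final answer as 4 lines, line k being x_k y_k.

d=366: √d = [19; 7,1,1,1,2,12,2,1,1,1,7,38] (ℓ=12, even), read p_11/q_11
step 0: (19, 1)  from 19·(1,0) + (0,1)
step 1: (134, 7)  from 7·(19,1) + (1,0)
…
step 4: (440, 23)  from 1·(287,15) + (153,8)
step 5: (1167, 61)  from 2·(440,23) + (287,15)
step 6: (14444, 755)  from 12·(1167,61) + (440,23)
…
step 8: (44499, 2326)  from 1·(30055,1571) + (14444,755)
…
step 10: (119053, 6223)  from 1·(74554,3897) + (44499,2326)
step 11: (907925, 47458)  from 7·(119053,6223) + (74554,3897)
fundamental: x₁=907925, y₁=47458  (since 824327805625 − 366·2252261764 = 1)
n=2: (907925,47458)∘(907925,47458) = (907925·907925+366·47458·47458, 907925·47458+47458·907925) = (1648655611249,86176609300)
n=3: (1648655611249,86176609300)∘(907925,47458) = (907925·1648655611249+366·47458·86176609300, 907925·86176609300+47458·1648655611249) = (2993711291685588725,156483795997357542)
n=4: (2993711291685588725,156483795997357542)∘(907925,47458) = (907925·2993711291685588725+366·47458·156483795997357542, 907925·156483795997357542+47458·2993711291685588725) = (5436130649005627630680001,284151100961715516031400)

907925 47458
1648655611249 86176609300
2993711291685588725 156483795997357542
5436130649005627630680001 284151100961715516031400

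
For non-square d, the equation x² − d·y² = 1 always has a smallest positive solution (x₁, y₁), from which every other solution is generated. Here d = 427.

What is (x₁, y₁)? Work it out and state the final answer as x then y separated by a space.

62 3

√427 = [20; 1,1,1,40, …], period ℓ=4 (even) → k=3
k=0  a_k=20  p_k/q_k = 20/1
…
k=2  a_k=1  p_k/q_k = 41/2
k=3  a_k=1  p_k/q_k = 62/3
(x₁, y₁) = (62, 3);  62² − 427·3² = 1 ✓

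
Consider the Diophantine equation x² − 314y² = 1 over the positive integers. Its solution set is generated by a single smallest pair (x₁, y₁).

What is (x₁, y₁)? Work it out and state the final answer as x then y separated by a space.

d=314: √d = [17; 1,2,1,1,2,1,34] (ℓ=7, odd), read p_13/q_13
i=0: a=17 ⇒ p=17, q=1
i=1: a=1 ⇒ p=18, q=1
i=2: a=2 ⇒ p=53, q=3
i=3: a=1 ⇒ p=71, q=4
i=4: a=1 ⇒ p=124, q=7
i=5: a=2 ⇒ p=319, q=18
i=6: a=1 ⇒ p=443, q=25
i=7: a=34 ⇒ p=15381, q=868
i=8: a=1 ⇒ p=15824, q=893
i=9: a=2 ⇒ p=47029, q=2654
…
i=11: a=1 ⇒ p=109882, q=6201
i=12: a=2 ⇒ p=282617, q=15949
i=13: a=1 ⇒ p=392499, q=22150
(x₁, y₁) = (392499, 22150);  392499² − 314·22150² = 1 ✓

392499 22150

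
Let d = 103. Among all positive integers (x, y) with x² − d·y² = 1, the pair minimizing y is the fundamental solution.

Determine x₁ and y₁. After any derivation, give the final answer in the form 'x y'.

227528 22419

√103 → a₀=10, period (6,1,2,1,1,9,1,1,2,1,6,20); ℓ=12 even so k=11
a_0=10:  p_0=10·1+0=10,  q_0=10·0+1=1
…
a_2=1:  p_2=1·61+10=71,  q_2=1·6+1=7
…
a_5=1:  p_5=1·274+203=477,  q_5=1·27+20=47
a_6=9:  p_6=9·477+274=4567,  q_6=9·47+27=450
a_7=1:  p_7=1·4567+477=5044,  q_7=1·450+47=497
a_8=1:  p_8=1·5044+4567=9611,  q_8=1·497+450=947
a_9=2:  p_9=2·9611+5044=24266,  q_9=2·947+497=2391
a_10=1:  p_10=1·24266+9611=33877,  q_10=1·2391+947=3338
a_11=6:  p_11=6·33877+24266=227528,  q_11=6·3338+2391=22419
(x₁, y₁) = (227528, 22419);  227528² − 103·22419² = 1 ✓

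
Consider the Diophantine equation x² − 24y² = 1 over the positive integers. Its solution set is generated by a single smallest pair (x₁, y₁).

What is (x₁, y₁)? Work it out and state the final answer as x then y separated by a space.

√24 → a₀=4, period (1,8); ℓ=2 even so k=1
a_0=4:  p_0=4·1+0=4,  q_0=4·0+1=1
a_1=1:  p_1=1·4+1=5,  q_1=1·1+0=1
→ (5, 1).  Check: 5²=25, 24·1²=24, difference 1.

5 1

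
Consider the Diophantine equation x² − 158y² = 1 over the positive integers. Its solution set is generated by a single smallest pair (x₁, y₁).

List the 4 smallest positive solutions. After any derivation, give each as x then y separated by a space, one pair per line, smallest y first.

7743 616
119908097 9539376
1856896782399 147726776120
28755903452322817 2287696845454944

√158 → a₀=12, period (1,1,3,12,3,1,1,24); ℓ=8 even so k=7
a_0=12:  p_0=12·1+0=12,  q_0=12·0+1=1
…
a_2=1:  p_2=1·13+12=25,  q_2=1·1+1=2
…
a_4=12:  p_4=12·88+25=1081,  q_4=12·7+2=86
a_5=3:  p_5=3·1081+88=3331,  q_5=3·86+7=265
a_6=1:  p_6=1·3331+1081=4412,  q_6=1·265+86=351
a_7=1:  p_7=1·4412+3331=7743,  q_7=1·351+265=616
(x₁, y₁) = (7743, 616);  7743² − 158·616² = 1 ✓
k=2:  x_2 = 7743·7743+158·616·616 = 119908097,  y_2 = 7743·616+616·7743 = 9539376
k=3:  x_3 = 7743·119908097+158·616·9539376 = 1856896782399,  y_3 = 7743·9539376+616·119908097 = 147726776120
k=4:  x_4 = 7743·1856896782399+158·616·147726776120 = 28755903452322817,  y_4 = 7743·147726776120+616·1856896782399 = 2287696845454944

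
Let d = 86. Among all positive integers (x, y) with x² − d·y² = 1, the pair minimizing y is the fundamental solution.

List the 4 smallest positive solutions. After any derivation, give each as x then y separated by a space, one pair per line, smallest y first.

d=86: √d = [9; 3,1,1,1,8,1,1,1,3,18] (ℓ=10, even), read p_9/q_9
k=0  a_k=9  p_k/q_k = 9/1
k=1  a_k=3  p_k/q_k = 28/3
k=2  a_k=1  p_k/q_k = 37/4
…
k=4  a_k=1  p_k/q_k = 102/11
…
k=6  a_k=1  p_k/q_k = 983/106
k=7  a_k=1  p_k/q_k = 1864/201
k=8  a_k=1  p_k/q_k = 2847/307
k=9  a_k=3  p_k/q_k = 10405/1122
(x₁, y₁) = (10405, 1122);  10405² − 86·1122² = 1 ✓
(10405+1122√86)^2 = 216528049 + 23348820√86
(10405+1122√86)^3 = 4505948689285 + 485888943078√86
(10405+1122√86)^4 = 93768792007492801 + 10111348882104360√86

10405 1122
216528049 23348820
4505948689285 485888943078
93768792007492801 10111348882104360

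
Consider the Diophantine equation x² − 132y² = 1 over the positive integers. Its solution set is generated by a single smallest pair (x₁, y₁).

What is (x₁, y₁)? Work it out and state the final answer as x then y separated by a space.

√132 = [11; 2,22, …], period ℓ=2 (even) → k=1
i=0: a=11 ⇒ p=11, q=1
i=1: a=2 ⇒ p=23, q=2
→ (23, 2).  Check: 23²=529, 132·2²=528, difference 1.

23 2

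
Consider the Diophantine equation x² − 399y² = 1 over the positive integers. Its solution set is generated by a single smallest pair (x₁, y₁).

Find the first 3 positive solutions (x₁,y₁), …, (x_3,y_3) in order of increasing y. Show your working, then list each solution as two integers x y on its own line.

20 1
799 40
31940 1599

[19; 1,38] for √399; ℓ=2 ⇒ convergent index 1
a_0=19:  p_0=19·1+0=19,  q_0=19·0+1=1
a_1=1:  p_1=1·19+1=20,  q_1=1·1+0=1
fundamental: x₁=20, y₁=1  (since 400 − 399·1 = 1)
n=2: (20,1)∘(20,1) = (20·20+399·1·1, 20·1+1·20) = (799,40)
n=3: (799,40)∘(20,1) = (20·799+399·1·40, 20·40+1·799) = (31940,1599)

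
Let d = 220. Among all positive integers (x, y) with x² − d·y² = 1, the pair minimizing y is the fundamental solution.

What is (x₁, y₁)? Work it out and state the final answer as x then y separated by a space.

89 6

[14; 1,4,1,28] for √220; ℓ=4 ⇒ convergent index 3
i=0: a=14 ⇒ p=14, q=1
i=1: a=1 ⇒ p=15, q=1
i=2: a=4 ⇒ p=74, q=5
i=3: a=1 ⇒ p=89, q=6
(x₁, y₁) = (89, 6);  89² − 220·6² = 1 ✓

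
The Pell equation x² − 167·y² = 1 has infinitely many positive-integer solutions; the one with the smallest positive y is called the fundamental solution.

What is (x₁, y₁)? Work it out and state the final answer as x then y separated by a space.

168 13

[12; 1,11,1,24] for √167; ℓ=4 ⇒ convergent index 3
step 0: (12, 1)  from 12·(1,0) + (0,1)
…
step 2: (155, 12)  from 11·(13,1) + (12,1)
step 3: (168, 13)  from 1·(155,12) + (13,1)
(x₁, y₁) = (168, 13);  168² − 167·13² = 1 ✓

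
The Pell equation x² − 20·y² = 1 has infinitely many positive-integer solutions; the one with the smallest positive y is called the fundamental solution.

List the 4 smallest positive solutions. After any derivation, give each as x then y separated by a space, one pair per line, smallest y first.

9 2
161 36
2889 646
51841 11592

√20 = [4; 2,8, …], period ℓ=2 (even) → k=1
k=0  a_k=4  p_k/q_k = 4/1
k=1  a_k=2  p_k/q_k = 9/2
fundamental: x₁=9, y₁=2  (since 81 − 20·4 = 1)
n=2: (9,2)∘(9,2) = (9·9+20·2·2, 9·2+2·9) = (161,36)
n=3: (161,36)∘(9,2) = (9·161+20·2·36, 9·36+2·161) = (2889,646)
n=4: (2889,646)∘(9,2) = (9·2889+20·2·646, 9·646+2·2889) = (51841,11592)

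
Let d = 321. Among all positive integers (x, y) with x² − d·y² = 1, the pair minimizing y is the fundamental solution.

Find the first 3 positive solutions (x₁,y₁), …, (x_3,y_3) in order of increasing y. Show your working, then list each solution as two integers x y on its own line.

√321 → a₀=17, period (1,10,1,34); ℓ=4 even so k=3
k=0  a_k=17  p_k/q_k = 17/1
k=1  a_k=1  p_k/q_k = 18/1
k=2  a_k=10  p_k/q_k = 197/11
k=3  a_k=1  p_k/q_k = 215/12
fundamental: x₁=215, y₁=12  (since 46225 − 321·144 = 1)
(x_2, y_2) = (215·215 + 321·12·12, 215·12 + 12·215) = (92449, 5160)
(x_3, y_3) = (215·92449 + 321·12·5160, 215·5160 + 12·92449) = (39752855, 2218788)

215 12
92449 5160
39752855 2218788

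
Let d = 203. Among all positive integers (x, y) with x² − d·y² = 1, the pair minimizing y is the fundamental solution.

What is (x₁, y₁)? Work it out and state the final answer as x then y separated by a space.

57 4

[14; 4,28] for √203; ℓ=2 ⇒ convergent index 1
a_0=14:  p_0=14·1+0=14,  q_0=14·0+1=1
a_1=4:  p_1=4·14+1=57,  q_1=4·1+0=4
fundamental: x₁=57, y₁=4  (since 3249 − 203·16 = 1)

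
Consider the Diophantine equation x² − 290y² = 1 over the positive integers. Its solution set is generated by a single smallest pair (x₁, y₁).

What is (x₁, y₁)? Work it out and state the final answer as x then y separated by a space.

579 34

d=290: √d = [17; 34] (ℓ=1, odd), read p_1/q_1
step 0: (17, 1)  from 17·(1,0) + (0,1)
step 1: (579, 34)  from 34·(17,1) + (1,0)
(x₁, y₁) = (579, 34);  579² − 290·34² = 1 ✓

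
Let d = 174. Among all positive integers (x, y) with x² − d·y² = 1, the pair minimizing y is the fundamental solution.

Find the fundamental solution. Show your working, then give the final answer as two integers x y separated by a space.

d=174: √d = [13; 5,4,5,26] (ℓ=4, even), read p_3/q_3
a_0=13:  p_0=13·1+0=13,  q_0=13·0+1=1
…
a_2=4:  p_2=4·66+13=277,  q_2=4·5+1=21
a_3=5:  p_3=5·277+66=1451,  q_3=5·21+5=110
(x₁, y₁) = (1451, 110);  1451² − 174·110² = 1 ✓

1451 110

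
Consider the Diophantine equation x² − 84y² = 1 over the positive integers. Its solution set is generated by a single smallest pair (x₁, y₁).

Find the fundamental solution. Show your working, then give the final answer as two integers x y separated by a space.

√84 → a₀=9, period (6,18); ℓ=2 even so k=1
k=0  a_k=9  p_k/q_k = 9/1
k=1  a_k=6  p_k/q_k = 55/6
(x₁, y₁) = (55, 6);  55² − 84·6² = 1 ✓

55 6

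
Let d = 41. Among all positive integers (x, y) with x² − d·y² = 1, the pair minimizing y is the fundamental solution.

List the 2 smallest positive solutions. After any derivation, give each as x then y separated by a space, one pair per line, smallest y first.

2049 320
8396801 1311360

d=41: √d = [6; 2,2,12] (ℓ=3, odd), read p_5/q_5
a_0=6:  p_0=6·1+0=6,  q_0=6·0+1=1
a_1=2:  p_1=2·6+1=13,  q_1=2·1+0=2
…
a_4=2:  p_4=2·397+32=826,  q_4=2·62+5=129
a_5=2:  p_5=2·826+397=2049,  q_5=2·129+62=320
fundamental: x₁=2049, y₁=320  (since 4198401 − 41·102400 = 1)
(x_2, y_2) = (2049·2049 + 41·320·320, 2049·320 + 320·2049) = (8396801, 1311360)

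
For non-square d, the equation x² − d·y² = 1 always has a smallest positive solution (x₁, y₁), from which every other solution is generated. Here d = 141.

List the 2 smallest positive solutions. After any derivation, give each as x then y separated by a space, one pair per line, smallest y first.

√141 → a₀=11, period (1,6,1,22); ℓ=4 even so k=3
k=0  a_k=11  p_k/q_k = 11/1
…
k=2  a_k=6  p_k/q_k = 83/7
k=3  a_k=1  p_k/q_k = 95/8
→ (95, 8).  Check: 95²=9025, 141·8²=9024, difference 1.
(95+8√141)^2 = 18049 + 1520√141

95 8
18049 1520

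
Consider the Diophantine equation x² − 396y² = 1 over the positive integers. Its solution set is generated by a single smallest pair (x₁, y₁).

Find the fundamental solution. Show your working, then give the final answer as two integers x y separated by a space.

d=396: √d = [19; 1,8,1,38] (ℓ=4, even), read p_3/q_3
step 0: (19, 1)  from 19·(1,0) + (0,1)
step 1: (20, 1)  from 1·(19,1) + (1,0)
step 2: (179, 9)  from 8·(20,1) + (19,1)
step 3: (199, 10)  from 1·(179,9) + (20,1)
→ (199, 10).  Check: 199²=39601, 396·10²=39600, difference 1.

199 10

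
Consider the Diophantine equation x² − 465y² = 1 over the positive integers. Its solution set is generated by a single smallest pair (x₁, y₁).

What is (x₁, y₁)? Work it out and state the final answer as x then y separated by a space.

15871 736

[21; 1,1,3,2,2,2,3,1,1,42] for √465; ℓ=10 ⇒ convergent index 9
step 0: (21, 1)  from 21·(1,0) + (0,1)
step 1: (22, 1)  from 1·(21,1) + (1,0)
…
step 4: (345, 16)  from 2·(151,7) + (43,2)
step 5: (841, 39)  from 2·(345,16) + (151,7)
step 6: (2027, 94)  from 2·(841,39) + (345,16)
…
step 8: (8949, 415)  from 1·(6922,321) + (2027,94)
step 9: (15871, 736)  from 1·(8949,415) + (6922,321)
→ (15871, 736).  Check: 15871²=251888641, 465·736²=251888640, difference 1.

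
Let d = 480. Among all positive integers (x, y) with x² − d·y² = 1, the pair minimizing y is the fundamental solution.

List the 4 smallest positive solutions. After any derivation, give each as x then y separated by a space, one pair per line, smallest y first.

241 11
116161 5302
55989361 2555553
26986755841 1231771244

[21; 1,9,1,42] for √480; ℓ=4 ⇒ convergent index 3
step 0: (21, 1)  from 21·(1,0) + (0,1)
…
step 2: (219, 10)  from 9·(22,1) + (21,1)
step 3: (241, 11)  from 1·(219,10) + (22,1)
fundamental: x₁=241, y₁=11  (since 58081 − 480·121 = 1)
n=2: (241,11)∘(241,11) = (241·241+480·11·11, 241·11+11·241) = (116161,5302)
n=3: (116161,5302)∘(241,11) = (241·116161+480·11·5302, 241·5302+11·116161) = (55989361,2555553)
n=4: (55989361,2555553)∘(241,11) = (241·55989361+480·11·2555553, 241·2555553+11·55989361) = (26986755841,1231771244)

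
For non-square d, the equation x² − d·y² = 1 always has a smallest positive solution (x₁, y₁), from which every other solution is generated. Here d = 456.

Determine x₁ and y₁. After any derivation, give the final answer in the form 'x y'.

1025 48

[21; 2,1,4,1,2,42] for √456; ℓ=6 ⇒ convergent index 5
a_0=21:  p_0=21·1+0=21,  q_0=21·0+1=1
a_1=2:  p_1=2·21+1=43,  q_1=2·1+0=2
a_2=1:  p_2=1·43+21=64,  q_2=1·2+1=3
a_3=4:  p_3=4·64+43=299,  q_3=4·3+2=14
a_4=1:  p_4=1·299+64=363,  q_4=1·14+3=17
a_5=2:  p_5=2·363+299=1025,  q_5=2·17+14=48
→ (1025, 48).  Check: 1025²=1050625, 456·48²=1050624, difference 1.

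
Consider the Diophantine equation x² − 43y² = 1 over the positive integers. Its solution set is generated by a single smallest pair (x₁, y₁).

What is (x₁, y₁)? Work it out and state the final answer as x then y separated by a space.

3482 531

[6; 1,1,3,1,5,1,3,1,1,12] for √43; ℓ=10 ⇒ convergent index 9
step 0: (6, 1)  from 6·(1,0) + (0,1)
…
step 3: (46, 7)  from 3·(13,2) + (7,1)
…
step 8: (1941, 296)  from 1·(1541,235) + (400,61)
step 9: (3482, 531)  from 1·(1941,296) + (1541,235)
(x₁, y₁) = (3482, 531);  3482² − 43·531² = 1 ✓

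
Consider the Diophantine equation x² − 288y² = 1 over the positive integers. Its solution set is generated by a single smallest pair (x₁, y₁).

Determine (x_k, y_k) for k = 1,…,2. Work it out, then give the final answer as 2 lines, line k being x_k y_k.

d=288: √d = [16; 1,32] (ℓ=2, even), read p_1/q_1
a_0=16:  p_0=16·1+0=16,  q_0=16·0+1=1
a_1=1:  p_1=1·16+1=17,  q_1=1·1+0=1
→ (17, 1).  Check: 17²=289, 288·1²=288, difference 1.
(17+1√288)^2 = 577 + 34√288

17 1
577 34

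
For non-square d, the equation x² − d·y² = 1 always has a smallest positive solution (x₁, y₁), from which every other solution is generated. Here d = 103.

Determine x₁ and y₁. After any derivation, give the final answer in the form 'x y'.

227528 22419

[10; 6,1,2,1,1,9,1,1,2,1,6,20] for √103; ℓ=12 ⇒ convergent index 11
a_0=10:  p_0=10·1+0=10,  q_0=10·0+1=1
a_1=6:  p_1=6·10+1=61,  q_1=6·1+0=6
…
a_4=1:  p_4=1·203+71=274,  q_4=1·20+7=27
a_5=1:  p_5=1·274+203=477,  q_5=1·27+20=47
…
a_7=1:  p_7=1·4567+477=5044,  q_7=1·450+47=497
a_8=1:  p_8=1·5044+4567=9611,  q_8=1·497+450=947
…
a_10=1:  p_10=1·24266+9611=33877,  q_10=1·2391+947=3338
a_11=6:  p_11=6·33877+24266=227528,  q_11=6·3338+2391=22419
fundamental: x₁=227528, y₁=22419  (since 51768990784 − 103·502611561 = 1)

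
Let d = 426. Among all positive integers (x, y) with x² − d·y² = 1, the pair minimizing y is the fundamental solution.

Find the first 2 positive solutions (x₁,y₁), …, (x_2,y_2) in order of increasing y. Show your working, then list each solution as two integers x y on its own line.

√426 = [20; 1,1,1,3,2,6,2,3,1,1,1,40, …], period ℓ=12 (even) → k=11
a_0=20:  p_0=20·1+0=20,  q_0=20·0+1=1
…
a_2=1:  p_2=1·21+20=41,  q_2=1·1+1=2
a_3=1:  p_3=1·41+21=62,  q_3=1·2+1=3
a_4=3:  p_4=3·62+41=227,  q_4=3·3+2=11
…
a_6=6:  p_6=6·516+227=3323,  q_6=6·25+11=161
a_7=2:  p_7=2·3323+516=7162,  q_7=2·161+25=347
a_8=3:  p_8=3·7162+3323=24809,  q_8=3·347+161=1202
…
a_10=1:  p_10=1·31971+24809=56780,  q_10=1·1549+1202=2751
a_11=1:  p_11=1·56780+31971=88751,  q_11=1·2751+1549=4300
→ (88751, 4300).  Check: 88751²=7876740001, 426·4300²=7876740000, difference 1.
(88751+4300√426)^2 = 15753480001 + 763258600√426

88751 4300
15753480001 763258600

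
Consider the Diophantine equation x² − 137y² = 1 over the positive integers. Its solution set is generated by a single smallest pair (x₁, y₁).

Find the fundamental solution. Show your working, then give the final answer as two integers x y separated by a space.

d=137: √d = [11; 1,2,2,1,1,2,2,1,22] (ℓ=9, odd), read p_17/q_17
a_0=11:  p_0=11·1+0=11,  q_0=11·0+1=1
…
a_4=1:  p_4=1·82+35=117,  q_4=1·7+3=10
a_5=1:  p_5=1·117+82=199,  q_5=1·10+7=17
…
a_7=2:  p_7=2·515+199=1229,  q_7=2·44+17=105
…
a_9=22:  p_9=22·1744+1229=39597,  q_9=22·149+105=3383
…
a_12=2:  p_12=2·122279+41341=285899,  q_12=2·10447+3532=24426
…
a_14=1:  p_14=1·408178+285899=694077,  q_14=1·34873+24426=59299
…
a_16=2:  p_16=2·1796332+694077=4286741,  q_16=2·153471+59299=366241
a_17=1:  p_17=1·4286741+1796332=6083073,  q_17=1·366241+153471=519712
fundamental: x₁=6083073, y₁=519712  (since 37003777123329 − 137·270100562944 = 1)

6083073 519712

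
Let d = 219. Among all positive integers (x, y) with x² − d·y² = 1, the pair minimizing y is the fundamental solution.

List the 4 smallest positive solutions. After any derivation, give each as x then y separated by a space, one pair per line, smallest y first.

74 5
10951 740
1620674 109515
239848801 16207480

√219 = [14; 1,3,1,28, …], period ℓ=4 (even) → k=3
step 0: (14, 1)  from 14·(1,0) + (0,1)
step 1: (15, 1)  from 1·(14,1) + (1,0)
step 2: (59, 4)  from 3·(15,1) + (14,1)
step 3: (74, 5)  from 1·(59,4) + (15,1)
fundamental: x₁=74, y₁=5  (since 5476 − 219·25 = 1)
k=2:  x_2 = 74·74+219·5·5 = 10951,  y_2 = 74·5+5·74 = 740
k=3:  x_3 = 74·10951+219·5·740 = 1620674,  y_3 = 74·740+5·10951 = 109515
k=4:  x_4 = 74·1620674+219·5·109515 = 239848801,  y_4 = 74·109515+5·1620674 = 16207480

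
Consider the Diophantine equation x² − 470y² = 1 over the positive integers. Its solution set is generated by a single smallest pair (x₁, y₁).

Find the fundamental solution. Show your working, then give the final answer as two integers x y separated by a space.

[21; 1,2,8,2,1,42] for √470; ℓ=6 ⇒ convergent index 5
a_0=21:  p_0=21·1+0=21,  q_0=21·0+1=1
a_1=1:  p_1=1·21+1=22,  q_1=1·1+0=1
a_2=2:  p_2=2·22+21=65,  q_2=2·1+1=3
a_3=8:  p_3=8·65+22=542,  q_3=8·3+1=25
a_4=2:  p_4=2·542+65=1149,  q_4=2·25+3=53
a_5=1:  p_5=1·1149+542=1691,  q_5=1·53+25=78
(x₁, y₁) = (1691, 78);  1691² − 470·78² = 1 ✓

1691 78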